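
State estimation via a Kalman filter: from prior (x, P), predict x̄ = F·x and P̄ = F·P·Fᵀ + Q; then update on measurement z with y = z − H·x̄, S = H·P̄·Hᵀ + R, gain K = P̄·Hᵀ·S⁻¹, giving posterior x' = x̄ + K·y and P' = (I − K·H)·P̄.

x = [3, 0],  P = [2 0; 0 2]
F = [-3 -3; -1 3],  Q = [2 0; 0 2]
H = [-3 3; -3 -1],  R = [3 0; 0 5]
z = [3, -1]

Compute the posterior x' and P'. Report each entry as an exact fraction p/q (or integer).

x' = [-2367/11591, 25561/34773]
P' = [3754/11591 2748/11591; 2748/11591 16718/34773]

x̄ = F·x = [-9, -3]
P̄ = F·P·Fᵀ + Q = [38 -12; -12 22]
y = z − H·x̄ = [-15, -31]
S = H·P̄·Hᵀ + R = [759 348; 348 297]
K = P̄·Hᵀ·S⁻¹ = [-1006/11591 -2802/11591; 8474/34773 -8290/34773]
x' = x̄ + K·y = [-2367/11591, 25561/34773]
P' = (I − K·H)·P̄ = [3754/11591 2748/11591; 2748/11591 16718/34773]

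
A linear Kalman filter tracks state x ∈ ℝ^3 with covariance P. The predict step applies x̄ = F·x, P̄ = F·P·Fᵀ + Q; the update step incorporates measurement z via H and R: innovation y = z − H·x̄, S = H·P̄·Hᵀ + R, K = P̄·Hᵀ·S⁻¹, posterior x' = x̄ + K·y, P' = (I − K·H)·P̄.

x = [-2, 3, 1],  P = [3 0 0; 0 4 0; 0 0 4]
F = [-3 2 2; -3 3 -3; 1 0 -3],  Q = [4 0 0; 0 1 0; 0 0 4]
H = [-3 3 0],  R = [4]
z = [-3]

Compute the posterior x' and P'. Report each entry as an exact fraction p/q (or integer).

x' = [13466/985, 12477/985, -877/197]
P' = [50391/985 50247/985 -2613/197; 50247/985 50539/985 -2565/197; -2613/197 -2565/197 1991/197]

x̄ = F·x = [14, 12, -5]
P̄ = F·P·Fᵀ + Q = [63 27 -33; 27 100 27; -33 27 43]
y = z − H·x̄ = [3]
S = H·P̄·Hᵀ + R = [985]
K = P̄·Hᵀ·S⁻¹ = [-108/985; 219/985; 36/197]
x' = x̄ + K·y = [13466/985, 12477/985, -877/197]
P' = (I − K·H)·P̄ = [50391/985 50247/985 -2613/197; 50247/985 50539/985 -2565/197; -2613/197 -2565/197 1991/197]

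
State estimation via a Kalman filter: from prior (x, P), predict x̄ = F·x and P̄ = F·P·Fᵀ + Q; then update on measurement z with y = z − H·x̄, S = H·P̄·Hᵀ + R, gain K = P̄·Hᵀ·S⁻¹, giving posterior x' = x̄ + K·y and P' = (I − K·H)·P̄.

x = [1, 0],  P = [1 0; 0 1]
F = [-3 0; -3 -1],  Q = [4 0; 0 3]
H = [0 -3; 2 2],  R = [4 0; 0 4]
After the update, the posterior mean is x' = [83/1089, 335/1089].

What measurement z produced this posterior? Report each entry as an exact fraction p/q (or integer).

z = [-1, 1]

x̄ = F·x = [-3, -3]
P̄ = F·P·Fᵀ + Q = [13 9; 9 13]
S = H·P̄·Hᵀ + R = [121 -132; -132 180]
K = P̄·Hᵀ·S⁻¹ = [79/363 40/99; -101/363 4/99]
x' − x̄ = [3350/1089, 3602/1089] = K·y
y = (KᵀK)⁻¹·Kᵀ·(x' − x̄) = [-10, 13]
z = y + H·x̄ = [-10, 13] + [9, -12] = [-1, 1]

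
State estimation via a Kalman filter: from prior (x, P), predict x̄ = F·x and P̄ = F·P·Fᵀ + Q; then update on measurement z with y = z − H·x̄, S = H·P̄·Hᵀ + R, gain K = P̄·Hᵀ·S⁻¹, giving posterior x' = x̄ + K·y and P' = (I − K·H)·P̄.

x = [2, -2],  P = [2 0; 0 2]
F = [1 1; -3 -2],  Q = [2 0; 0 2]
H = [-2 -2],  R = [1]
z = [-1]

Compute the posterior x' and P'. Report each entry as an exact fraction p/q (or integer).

x' = [-40/57, 22/19]
P' = [278/57 -94/19; -94/19 100/19]

x̄ = F·x = [0, -2]
P̄ = F·P·Fᵀ + Q = [6 -10; -10 28]
y = z − H·x̄ = [-5]
S = H·P̄·Hᵀ + R = [57]
K = P̄·Hᵀ·S⁻¹ = [8/57; -12/19]
x' = x̄ + K·y = [-40/57, 22/19]
P' = (I − K·H)·P̄ = [278/57 -94/19; -94/19 100/19]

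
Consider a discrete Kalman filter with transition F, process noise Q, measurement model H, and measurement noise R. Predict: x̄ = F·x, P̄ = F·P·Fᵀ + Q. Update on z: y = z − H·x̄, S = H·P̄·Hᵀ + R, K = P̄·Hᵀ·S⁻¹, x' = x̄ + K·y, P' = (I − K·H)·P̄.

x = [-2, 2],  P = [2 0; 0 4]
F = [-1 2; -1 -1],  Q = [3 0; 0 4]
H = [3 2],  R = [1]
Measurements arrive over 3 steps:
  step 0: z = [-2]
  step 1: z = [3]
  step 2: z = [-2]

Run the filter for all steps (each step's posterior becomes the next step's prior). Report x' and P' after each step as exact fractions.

step 0: x' = [-36/79, -20/79], P' = [717/158 -525/79; -525/79 788/79]
step 1: x' = [51377/92093, 60937/92093], P' = [207395/92093 -294935/92093; -294935/92093 441150/92093]
step 2: x' = [3815357/28092767, -33730278/28092767], P' = [60741638/28092767 -86350406/28092767; -86350406/28092767 129382701/28092767]

step 0: x̄ = F·x = [6, 0]
step 0: P̄ = F·P·Fᵀ + Q = [21 -6; -6 10]
step 0: y = z − H·x̄ = [-20]
step 0: S = H·P̄·Hᵀ + R = [158]
step 0: K = P̄·Hᵀ·S⁻¹ = [51/158; 1/79]
step 0: x' = x̄ + K·y = [-36/79, -20/79]
step 0: P' = (I − K·H)·P̄ = [717/158 -525/79; -525/79 788/79]
step 1: x̄ = F·x = [-4/79, 56/79]
step 1: P̄ = F·P·Fᵀ + Q = [11695/158 -1385/158; -1385/158 825/158]
step 1: y = z − H·x̄ = [137/79]
step 1: S = H·P̄·Hᵀ + R = [92093/158]
step 1: K = P̄·Hᵀ·S⁻¹ = [32315/92093; -2505/92093]
step 1: x' = x̄ + K·y = [51377/92093, 60937/92093]
step 1: P' = (I − K·H)·P̄ = [207395/92093 -294935/92093; -294935/92093 441150/92093]
step 2: x̄ = F·x = [70497/92093, -112314/92093]
step 2: P̄ = F·P·Fᵀ + Q = [3428014/92093 -379970/92093; -379970/92093 427047/92093]
step 2: y = z − H·x̄ = [-171049/92093]
step 2: S = H·P̄·Hᵀ + R = [28092767/92093]
step 2: K = P̄·Hᵀ·S⁻¹ = [9524102/28092767; -285816/28092767]
step 2: x' = x̄ + K·y = [3815357/28092767, -33730278/28092767]
step 2: P' = (I − K·H)·P̄ = [60741638/28092767 -86350406/28092767; -86350406/28092767 129382701/28092767]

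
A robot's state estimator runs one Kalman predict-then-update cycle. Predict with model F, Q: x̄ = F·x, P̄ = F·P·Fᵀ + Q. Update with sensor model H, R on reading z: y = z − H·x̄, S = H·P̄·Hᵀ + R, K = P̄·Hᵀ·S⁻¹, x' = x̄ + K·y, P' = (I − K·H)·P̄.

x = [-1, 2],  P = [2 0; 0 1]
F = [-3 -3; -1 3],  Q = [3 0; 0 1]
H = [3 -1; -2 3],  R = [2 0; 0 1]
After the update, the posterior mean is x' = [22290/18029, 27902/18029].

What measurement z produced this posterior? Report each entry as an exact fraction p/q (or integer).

z = [2, 2]

x̄ = F·x = [-3, 7]
P̄ = F·P·Fᵀ + Q = [30 -3; -3 12]
S = H·P̄·Hᵀ + R = [302 -249; -249 265]
K = P̄·Hᵀ·S⁻¹ = [7464/18029 2319/18029; 4893/18029 7455/18029]
x' − x̄ = [76377/18029, -98301/18029] = K·y
y = (KᵀK)⁻¹·Kᵀ·(x' − x̄) = [18, -25]
z = y + H·x̄ = [18, -25] + [-16, 27] = [2, 2]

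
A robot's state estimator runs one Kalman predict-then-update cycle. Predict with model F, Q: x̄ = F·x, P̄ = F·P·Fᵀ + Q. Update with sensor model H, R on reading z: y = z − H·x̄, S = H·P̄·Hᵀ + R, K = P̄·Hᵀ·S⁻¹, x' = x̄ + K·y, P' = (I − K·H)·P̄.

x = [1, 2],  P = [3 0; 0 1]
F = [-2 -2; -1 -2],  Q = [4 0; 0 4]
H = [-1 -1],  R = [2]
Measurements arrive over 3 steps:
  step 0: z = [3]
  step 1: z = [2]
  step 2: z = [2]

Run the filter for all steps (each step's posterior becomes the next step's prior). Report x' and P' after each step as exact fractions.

step 0: x' = [-78/53, -97/53], P' = [160/53 -100/53; -100/53 142/53]
step 1: x' = [-154/921, -320/307], P' = [2996/921 -696/307; -696/307 972/307]
step 2: x' = [-12980/16359, -1942/2337], P' = [54004/16359 -5464/2337; -5464/2337 7624/2337]

step 0: x̄ = F·x = [-6, -5]
step 0: P̄ = F·P·Fᵀ + Q = [20 10; 10 11]
step 0: y = z − H·x̄ = [-8]
step 0: S = H·P̄·Hᵀ + R = [53]
step 0: K = P̄·Hᵀ·S⁻¹ = [-30/53; -21/53]
step 0: x' = x̄ + K·y = [-78/53, -97/53]
step 0: P' = (I − K·H)·P̄ = [160/53 -100/53; -100/53 142/53]
step 1: x̄ = F·x = [350/53, 272/53]
step 1: P̄ = F·P·Fᵀ + Q = [620/53 288/53; 288/53 540/53]
step 1: y = z − H·x̄ = [728/53]
step 1: S = H·P̄·Hᵀ + R = [1842/53]
step 1: K = P̄·Hᵀ·S⁻¹ = [-454/921; -138/307]
step 1: x' = x̄ + K·y = [-154/921, -320/307]
step 1: P' = (I − K·H)·P̄ = [2996/921 -696/307; -696/307 972/307]
step 2: x̄ = F·x = [2228/921, 2074/921]
step 2: P̄ = F·P·Fᵀ + Q = [10628/921 5128/921; 5128/921 9992/921]
step 2: y = z − H·x̄ = [2048/307]
step 2: S = H·P̄·Hᵀ + R = [10906/307]
step 2: K = P̄·Hᵀ·S⁻¹ = [-2626/5453; -360/779]
step 2: x' = x̄ + K·y = [-12980/16359, -1942/2337]
step 2: P' = (I − K·H)·P̄ = [54004/16359 -5464/2337; -5464/2337 7624/2337]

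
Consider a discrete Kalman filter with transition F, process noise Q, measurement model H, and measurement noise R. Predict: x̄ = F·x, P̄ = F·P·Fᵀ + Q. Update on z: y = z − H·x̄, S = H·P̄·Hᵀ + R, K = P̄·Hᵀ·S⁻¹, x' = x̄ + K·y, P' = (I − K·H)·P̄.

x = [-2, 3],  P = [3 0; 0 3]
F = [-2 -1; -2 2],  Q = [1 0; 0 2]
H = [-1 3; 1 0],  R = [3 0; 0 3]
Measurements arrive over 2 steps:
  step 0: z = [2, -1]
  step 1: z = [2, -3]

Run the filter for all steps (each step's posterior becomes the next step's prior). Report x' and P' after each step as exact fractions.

step 0: x' = [-993/1373, 754/1373], P' = [3468/1373 1158/1373; 1158/1373 838/1373]
step 1: x' = [-41083/16853, -24020/353913], P' = [41715/16853 14330/16853; 14330/16853 212978/353913]

step 0: x̄ = F·x = [1, 10]
step 0: P̄ = F·P·Fᵀ + Q = [16 6; 6 26]
step 0: y = z − H·x̄ = [-27, -2]
step 0: S = H·P̄·Hᵀ + R = [217 2; 2 19]
step 0: K = P̄·Hᵀ·S⁻¹ = [2/1373 1156/1373; 452/1373 386/1373]
step 0: x' = x̄ + K·y = [-993/1373, 754/1373]
step 0: P' = (I − K·H)·P̄ = [3468/1373 1158/1373; 1158/1373 838/1373]
step 1: x̄ = F·x = [1232/1373, 3494/1373]
step 1: P̄ = F·P·Fᵀ + Q = [20715/1373 9880/1373; 9880/1373 10706/1373]
step 1: y = z − H·x̄ = [-6504/1373, -5351/1373]
step 1: S = H·P̄·Hᵀ + R = [61908/1373 8925/1373; 8925/1373 24834/1373]
step 1: K = P̄·Hᵀ·S⁻¹ = [425/16853 13905/16853; 37556/117971 14330/50559]
step 1: x' = x̄ + K·y = [-41083/16853, -24020/353913]
step 1: P' = (I − K·H)·P̄ = [41715/16853 14330/16853; 14330/16853 212978/353913]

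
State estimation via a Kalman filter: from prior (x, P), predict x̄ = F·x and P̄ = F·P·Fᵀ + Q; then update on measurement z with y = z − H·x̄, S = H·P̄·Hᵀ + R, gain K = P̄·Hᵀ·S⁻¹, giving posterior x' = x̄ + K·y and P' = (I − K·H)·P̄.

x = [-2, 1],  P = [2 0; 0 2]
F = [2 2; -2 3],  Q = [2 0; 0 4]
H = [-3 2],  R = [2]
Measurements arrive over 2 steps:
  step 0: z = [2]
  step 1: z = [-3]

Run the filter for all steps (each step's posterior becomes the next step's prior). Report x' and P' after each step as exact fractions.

step 0: x̄ = F·x = [-2, 7]
step 0: P̄ = F·P·Fᵀ + Q = [18 4; 4 30]
step 0: y = z − H·x̄ = [-18]
step 0: S = H·P̄·Hᵀ + R = [236]
step 0: K = P̄·Hᵀ·S⁻¹ = [-23/118; 12/59]
step 0: x' = x̄ + K·y = [89/59, 197/59]
step 0: P' = (I − K·H)·P̄ = [533/59 788/59; 788/59 1194/59]
step 1: x̄ = F·x = [572/59, 7]
step 1: P̄ = F·P·Fᵀ + Q = [13330/59 112; 112 62]
step 1: y = z − H·x̄ = [713/59]
step 1: S = H·P̄·Hᵀ + R = [55424/59]
step 1: K = P̄·Hᵀ·S⁻¹ = [-13387/27712; -3127/13856]
step 1: x' = x̄ + K·y = [106887/27712, 59203/13856]
step 1: P' = (I − K·H)·P̄ = [93029/13856 66425/6928; 66425/6928 49037/3464]

step 0: x' = [89/59, 197/59], P' = [533/59 788/59; 788/59 1194/59]
step 1: x' = [106887/27712, 59203/13856], P' = [93029/13856 66425/6928; 66425/6928 49037/3464]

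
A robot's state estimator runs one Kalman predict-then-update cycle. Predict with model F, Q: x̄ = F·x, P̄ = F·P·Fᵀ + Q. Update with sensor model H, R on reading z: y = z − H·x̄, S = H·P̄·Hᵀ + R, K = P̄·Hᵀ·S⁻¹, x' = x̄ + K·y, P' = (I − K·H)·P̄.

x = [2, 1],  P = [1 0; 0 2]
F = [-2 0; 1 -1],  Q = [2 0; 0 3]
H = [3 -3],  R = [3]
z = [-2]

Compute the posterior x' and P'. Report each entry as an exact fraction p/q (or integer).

x̄ = F·x = [-4, 1]
P̄ = F·P·Fᵀ + Q = [6 -2; -2 6]
y = z − H·x̄ = [13]
S = H·P̄·Hᵀ + R = [147]
K = P̄·Hᵀ·S⁻¹ = [8/49; -8/49]
x' = x̄ + K·y = [-92/49, -55/49]
P' = (I − K·H)·P̄ = [102/49 94/49; 94/49 102/49]

x' = [-92/49, -55/49]
P' = [102/49 94/49; 94/49 102/49]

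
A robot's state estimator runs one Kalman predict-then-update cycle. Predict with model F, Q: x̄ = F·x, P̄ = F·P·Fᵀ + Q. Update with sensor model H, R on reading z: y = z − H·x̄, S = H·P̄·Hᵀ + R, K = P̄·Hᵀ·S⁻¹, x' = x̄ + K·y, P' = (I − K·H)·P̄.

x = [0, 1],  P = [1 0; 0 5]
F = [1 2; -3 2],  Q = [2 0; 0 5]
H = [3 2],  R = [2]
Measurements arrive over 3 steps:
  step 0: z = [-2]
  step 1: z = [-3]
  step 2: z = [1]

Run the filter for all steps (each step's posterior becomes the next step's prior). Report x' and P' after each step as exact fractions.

step 0: x̄ = F·x = [2, 2]
step 0: P̄ = F·P·Fᵀ + Q = [23 17; 17 34]
step 0: y = z − H·x̄ = [-12]
step 0: S = H·P̄·Hᵀ + R = [549]
step 0: K = P̄·Hᵀ·S⁻¹ = [103/549; 119/549]
step 0: x' = x̄ + K·y = [-46/183, -110/183]
step 0: P' = (I − K·H)·P̄ = [2018/549 -2924/549; -2924/549 4505/549]
step 1: x̄ = F·x = [-266/183, -82/183]
step 1: P̄ = F·P·Fᵀ + Q = [9440/549 23662/549; 23662/549 74015/549]
step 1: y = z − H·x̄ = [413/183]
step 1: S = H·P̄·Hᵀ + R = [666062/549]
step 1: K = P̄·Hᵀ·S⁻¹ = [37822/333031; 109508/333031]
step 1: x' = x̄ + K·y = [-398720/333031, 97914/333031]
step 1: P' = (I − K·H)·P̄ = [515128/333031 -734870/333031; -734870/333031 1211813/333031]
step 2: x̄ = F·x = [-202892/333031, 1391988/333031]
step 2: P̄ = F·P·Fᵀ + Q = [3088962/333031 6241348/333031; 6241348/333031 19966999/333031]
step 2: y = z − H·x̄ = [-1842269/333031]
step 2: S = H·P̄·Hᵀ + R = [183230892/333031]
step 2: K = P̄·Hᵀ·S⁻¹ = [10874791/91615446; 29329021/91615446]
step 2: x' = x̄ + K·y = [-8920937/7047342, 16975933/7047342]
step 2: P' = (I − K·H)·P̄ = [69774995/45807723 -99225097/45807723; -99225097/45807723 163502156/45807723]

step 0: x' = [-46/183, -110/183], P' = [2018/549 -2924/549; -2924/549 4505/549]
step 1: x' = [-398720/333031, 97914/333031], P' = [515128/333031 -734870/333031; -734870/333031 1211813/333031]
step 2: x' = [-8920937/7047342, 16975933/7047342], P' = [69774995/45807723 -99225097/45807723; -99225097/45807723 163502156/45807723]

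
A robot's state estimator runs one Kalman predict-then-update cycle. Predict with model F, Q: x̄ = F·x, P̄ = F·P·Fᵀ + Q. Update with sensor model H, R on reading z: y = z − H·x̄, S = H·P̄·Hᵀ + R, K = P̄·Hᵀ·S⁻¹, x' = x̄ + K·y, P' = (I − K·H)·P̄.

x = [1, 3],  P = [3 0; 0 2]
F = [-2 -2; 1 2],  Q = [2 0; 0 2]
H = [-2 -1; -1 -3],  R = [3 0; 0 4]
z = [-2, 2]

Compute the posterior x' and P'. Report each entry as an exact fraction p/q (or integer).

x̄ = F·x = [-8, 7]
P̄ = F·P·Fᵀ + Q = [22 -14; -14 13]
y = z − H·x̄ = [-11, 15]
S = H·P̄·Hᵀ + R = [48 -15; -15 59]
K = P̄·Hᵀ·S⁻¹ = [-490/869 170/869; 170/869 -325/869]
x' = x̄ + K·y = [988/869, -662/869]
P' = (I − K·H)·P̄ = [1018/869 -566/869; -566/869 622/869]

x' = [988/869, -662/869]
P' = [1018/869 -566/869; -566/869 622/869]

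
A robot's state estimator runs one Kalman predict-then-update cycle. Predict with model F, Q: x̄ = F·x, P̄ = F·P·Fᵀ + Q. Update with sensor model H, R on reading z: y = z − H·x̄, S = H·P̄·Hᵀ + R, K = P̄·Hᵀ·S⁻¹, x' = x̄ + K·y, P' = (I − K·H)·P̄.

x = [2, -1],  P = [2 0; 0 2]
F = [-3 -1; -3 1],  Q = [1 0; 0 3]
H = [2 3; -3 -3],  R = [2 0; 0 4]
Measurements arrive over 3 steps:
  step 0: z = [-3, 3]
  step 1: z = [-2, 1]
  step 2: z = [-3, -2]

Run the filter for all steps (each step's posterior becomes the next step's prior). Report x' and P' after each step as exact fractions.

step 0: x̄ = F·x = [-5, -7]
step 0: P̄ = F·P·Fᵀ + Q = [21 16; 16 23]
step 0: y = z − H·x̄ = [28, -33]
step 0: S = H·P̄·Hᵀ + R = [485 -573; -573 688]
step 0: K = P̄·Hᵀ·S⁻¹ = [-1683/5351 -2265/5351; 2447/5351 1128/5351]
step 0: x' = x̄ + K·y = [866/5351, -6165/5351]
step 0: P' = (I − K·H)·P̄ = [12426/5351 -9406/5351; -9406/5351 7902/5351]
step 1: x̄ = F·x = [3567/5351, -8763/5351]
step 1: P̄ = F·P·Fᵀ + Q = [68651/5351 103932/5351; 103932/5351 192225/5351]
step 1: y = z − H·x̄ = [8453/5351, -10237/5351]
step 1: S = H·P̄·Hᵀ + R = [3262515/5351 -3700911/5351; -3700911/5351 4240064/5351]
step 1: K = P̄·Hᵀ·S⁻¹ = [-2231117/25514889 -1687669/8504963; 2388555/8504963 302688/8504963]
step 1: x' = x̄ + K·y = [23169871/25514889, -10733910/8504963]
step 1: P' = (I − K·H)·P̄ = [24714262/25514889 -5987862/8504963; -5987862/8504963 5584278/8504963]
step 2: x̄ = F·x = [-12435961/8504963, -33903781/8504963]
step 2: P̄ = F·P·Fᵀ + Q = [52304855/8504963 68558508/8504963; 68558508/8504963 141169125/8504963]
step 2: y = z − H·x̄ = [101068376/8504963, -156029152/8504963]
step 2: S = H·P̄·Hᵀ + R = [2319453567/8504963 -2612728875/8504963; -2612728875/8504963 3009338816/8504963]
step 2: K = P̄·Hᵀ·S⁻¹ = [-1598619137/18068212269 -1188313417/6022737423; 564695293/2007579141 23511392/669193047]
step 2: x' = x̄ + K·y = [19984705537/18068212269, -2586381035/2007579141]
step 2: P' = (I − K·H)·P̄ = [17456999278/18068212269 -1411527290/2007579141; -1411527290/2007579141 146386858/223064349]

step 0: x' = [866/5351, -6165/5351], P' = [12426/5351 -9406/5351; -9406/5351 7902/5351]
step 1: x' = [23169871/25514889, -10733910/8504963], P' = [24714262/25514889 -5987862/8504963; -5987862/8504963 5584278/8504963]
step 2: x' = [19984705537/18068212269, -2586381035/2007579141], P' = [17456999278/18068212269 -1411527290/2007579141; -1411527290/2007579141 146386858/223064349]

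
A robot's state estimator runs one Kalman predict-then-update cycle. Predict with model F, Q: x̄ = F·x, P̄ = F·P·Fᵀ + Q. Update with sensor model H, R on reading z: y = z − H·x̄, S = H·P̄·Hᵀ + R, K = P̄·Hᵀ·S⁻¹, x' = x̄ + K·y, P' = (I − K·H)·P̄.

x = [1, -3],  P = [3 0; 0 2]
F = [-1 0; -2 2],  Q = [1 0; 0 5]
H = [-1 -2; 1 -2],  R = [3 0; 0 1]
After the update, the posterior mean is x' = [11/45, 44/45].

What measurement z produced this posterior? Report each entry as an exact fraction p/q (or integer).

x̄ = F·x = [-1, -8]
P̄ = F·P·Fᵀ + Q = [4 6; 6 25]
S = H·P̄·Hᵀ + R = [131 96; 96 81]
K = P̄·Hᵀ·S⁻¹ = [-176/465 488/1395; -104/465 -388/1395]
x' − x̄ = [56/45, 404/45] = K·y
y = (KᵀK)⁻¹·Kᵀ·(x' − x̄) = [-19, -17]
z = y + H·x̄ = [-19, -17] + [17, 15] = [-2, -2]

z = [-2, -2]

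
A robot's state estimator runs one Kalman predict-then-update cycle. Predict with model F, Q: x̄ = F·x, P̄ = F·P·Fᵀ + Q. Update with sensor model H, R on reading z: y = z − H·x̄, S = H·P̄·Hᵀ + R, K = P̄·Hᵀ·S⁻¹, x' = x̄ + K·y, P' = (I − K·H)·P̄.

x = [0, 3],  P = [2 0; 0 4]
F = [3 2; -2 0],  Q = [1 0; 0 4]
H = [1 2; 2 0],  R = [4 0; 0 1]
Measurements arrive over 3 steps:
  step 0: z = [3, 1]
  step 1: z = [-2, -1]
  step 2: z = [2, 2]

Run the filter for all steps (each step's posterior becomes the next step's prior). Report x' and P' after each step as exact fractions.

step 0: x' = [2689/5015, 1308/1003], P' = [1244/5015 -120/1003; -120/1003 948/1003]
step 1: x' = [-833214/2727839, -2032498/2727839], P' = [649980/2727839 -289304/2727839; -289304/2727839 2387052/2727839]
step 2: x' = [1215704790/1420328839, 671615548/1420328839], P' = [337922204/1420328839 -150623320/1420328839; -150623320/1420328839 1241092748/1420328839]

step 0: x̄ = F·x = [6, 0]
step 0: P̄ = F·P·Fᵀ + Q = [35 -12; -12 12]
step 0: y = z − H·x̄ = [-3, -11]
step 0: S = H·P̄·Hᵀ + R = [39 22; 22 141]
step 0: K = P̄·Hᵀ·S⁻¹ = [11/5015 2488/5015; 444/1003 -240/1003]
step 0: x' = x̄ + K·y = [2689/5015, 1308/1003]
step 0: P' = (I − K·H)·P̄ = [1244/5015 -120/1003; -120/1003 948/1003]
step 1: x̄ = F·x = [21147/5015, -5378/5015]
step 1: P̄ = F·P·Fᵀ + Q = [27971/5015 -5064/5015; -5064/5015 25036/5015]
step 1: y = z − H·x̄ = [-20421/5015, -47309/5015]
step 1: S = H·P̄·Hᵀ + R = [127919/5015 35686/5015; 35686/5015 116899/5015]
step 1: K = P̄·Hᵀ·S⁻¹ = [17843/2727839 1299960/2727839; 1121200/2727839 -578608/2727839]
step 1: x' = x̄ + K·y = [-833214/2727839, -2032498/2727839]
step 1: P' = (I − K·H)·P̄ = [649980/2727839 -289304/2727839; -289304/2727839 2387052/2727839]
step 2: x̄ = F·x = [-6564638/2727839, 1666428/2727839]
step 2: P̄ = F·P·Fᵀ + Q = [14654219/2727839 -2742664/2727839; -2742664/2727839 13511276/2727839]
step 2: y = z − H·x̄ = [8687460/2727839, 18584954/2727839]
step 2: S = H·P̄·Hᵀ + R = [68640023/2727839 18337782/2727839; 18337782/2727839 61344715/2727839]
step 2: K = P̄·Hᵀ·S⁻¹ = [9168891/1420328839 675844408/1420328839; 582890544/1420328839 -301246640/1420328839]
step 2: x' = x̄ + K·y = [1215704790/1420328839, 671615548/1420328839]
step 2: P' = (I − K·H)·P̄ = [337922204/1420328839 -150623320/1420328839; -150623320/1420328839 1241092748/1420328839]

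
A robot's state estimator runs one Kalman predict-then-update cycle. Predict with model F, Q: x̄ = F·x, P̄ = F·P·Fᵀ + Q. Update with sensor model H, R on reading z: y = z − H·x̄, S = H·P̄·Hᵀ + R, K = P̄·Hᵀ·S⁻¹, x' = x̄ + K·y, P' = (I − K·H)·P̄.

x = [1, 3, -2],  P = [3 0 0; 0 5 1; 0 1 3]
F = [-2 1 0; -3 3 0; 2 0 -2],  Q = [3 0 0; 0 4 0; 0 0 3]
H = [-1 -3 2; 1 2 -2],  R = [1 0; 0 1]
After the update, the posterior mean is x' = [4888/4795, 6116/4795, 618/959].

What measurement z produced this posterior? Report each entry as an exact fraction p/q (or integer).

x̄ = F·x = [1, 6, 6]
P̄ = F·P·Fᵀ + Q = [20 33 -14; 33 76 -24; -14 -24 27]
S = H·P̄·Hᵀ + R = [1355 -1045; -1045 813]
K = P̄·Hᵀ·S⁻¹ = [-381/9590 171/1918; -3866/4795 -719/959; -740/959 -1088/959]
x' − x̄ = [93/4795, -22654/4795, -5136/959] = K·y
y = (KᵀK)⁻¹·Kᵀ·(x' − x̄) = [4, 2]
z = y + H·x̄ = [4, 2] + [-7, 1] = [-3, 3]

z = [-3, 3]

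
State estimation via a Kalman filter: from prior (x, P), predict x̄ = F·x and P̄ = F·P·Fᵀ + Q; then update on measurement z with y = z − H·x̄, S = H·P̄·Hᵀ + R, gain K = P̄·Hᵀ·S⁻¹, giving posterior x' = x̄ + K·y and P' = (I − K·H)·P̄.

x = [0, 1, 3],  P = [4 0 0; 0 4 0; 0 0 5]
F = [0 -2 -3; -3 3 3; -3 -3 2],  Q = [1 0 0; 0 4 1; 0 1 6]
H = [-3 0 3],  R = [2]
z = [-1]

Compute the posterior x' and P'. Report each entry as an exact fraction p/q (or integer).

x' = [-4139/775, 114/31, -4383/775]
P' = [27242/775 -915/31 27174/775; -915/31 1951/31 -911/31; 27174/775 -911/31 27278/775]

x̄ = F·x = [-11, 12, 3]
P̄ = F·P·Fᵀ + Q = [62 -69 -6; -69 121 31; -6 31 98]
y = z − H·x̄ = [-43]
S = H·P̄·Hᵀ + R = [1550]
K = P̄·Hᵀ·S⁻¹ = [-102/775; 6/31; 156/775]
x' = x̄ + K·y = [-4139/775, 114/31, -4383/775]
P' = (I − K·H)·P̄ = [27242/775 -915/31 27174/775; -915/31 1951/31 -911/31; 27174/775 -911/31 27278/775]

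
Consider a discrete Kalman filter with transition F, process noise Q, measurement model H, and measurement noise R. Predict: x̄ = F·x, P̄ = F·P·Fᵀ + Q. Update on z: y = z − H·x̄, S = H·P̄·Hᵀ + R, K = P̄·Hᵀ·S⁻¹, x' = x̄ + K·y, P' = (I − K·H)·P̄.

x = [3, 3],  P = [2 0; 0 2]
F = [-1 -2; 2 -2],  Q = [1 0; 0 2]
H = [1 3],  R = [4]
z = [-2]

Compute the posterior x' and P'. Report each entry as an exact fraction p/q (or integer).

x̄ = F·x = [-9, 0]
P̄ = F·P·Fᵀ + Q = [11 4; 4 18]
y = z − H·x̄ = [7]
S = H·P̄·Hᵀ + R = [201]
K = P̄·Hᵀ·S⁻¹ = [23/201; 58/201]
x' = x̄ + K·y = [-1648/201, 406/201]
P' = (I − K·H)·P̄ = [1682/201 -530/201; -530/201 254/201]

x' = [-1648/201, 406/201]
P' = [1682/201 -530/201; -530/201 254/201]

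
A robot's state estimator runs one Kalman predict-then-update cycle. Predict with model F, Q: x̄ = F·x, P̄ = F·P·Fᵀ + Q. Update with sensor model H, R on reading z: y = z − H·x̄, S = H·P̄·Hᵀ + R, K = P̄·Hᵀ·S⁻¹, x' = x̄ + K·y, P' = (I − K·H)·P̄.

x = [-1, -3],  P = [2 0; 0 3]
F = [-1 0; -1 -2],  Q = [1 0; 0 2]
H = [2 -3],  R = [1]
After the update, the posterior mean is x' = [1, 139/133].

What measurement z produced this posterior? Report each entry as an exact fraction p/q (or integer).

x̄ = F·x = [1, 7]
P̄ = F·P·Fᵀ + Q = [3 2; 2 16]
S = H·P̄·Hᵀ + R = [133]
K = P̄·Hᵀ·S⁻¹ = [0; -44/133]
x' − x̄ = [0, -792/133] = K·y
y = (KᵀK)⁻¹·Kᵀ·(x' − x̄) = [18]
z = y + H·x̄ = [18] + [-19] = [-1]

z = [-1]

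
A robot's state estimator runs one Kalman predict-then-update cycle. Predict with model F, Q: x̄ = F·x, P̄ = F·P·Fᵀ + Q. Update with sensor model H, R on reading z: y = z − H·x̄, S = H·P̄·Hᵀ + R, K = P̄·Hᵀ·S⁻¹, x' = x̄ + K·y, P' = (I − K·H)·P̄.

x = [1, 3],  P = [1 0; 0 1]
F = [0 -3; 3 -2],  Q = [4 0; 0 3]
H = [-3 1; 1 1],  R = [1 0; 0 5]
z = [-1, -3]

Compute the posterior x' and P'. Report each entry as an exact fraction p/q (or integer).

x̄ = F·x = [-9, -3]
P̄ = F·P·Fᵀ + Q = [13 6; 6 16]
y = z − H·x̄ = [-25, 9]
S = H·P̄·Hᵀ + R = [98 -35; -35 46]
K = P̄·Hᵀ·S⁻¹ = [-853/3283 101/469; 678/3283 298/469]
x' = x̄ + K·y = [-1859/3283, -8025/3283]
P' = (I − K·H)·P̄ = [1097/3283 2438/3283; 2438/3283 7992/3283]

x' = [-1859/3283, -8025/3283]
P' = [1097/3283 2438/3283; 2438/3283 7992/3283]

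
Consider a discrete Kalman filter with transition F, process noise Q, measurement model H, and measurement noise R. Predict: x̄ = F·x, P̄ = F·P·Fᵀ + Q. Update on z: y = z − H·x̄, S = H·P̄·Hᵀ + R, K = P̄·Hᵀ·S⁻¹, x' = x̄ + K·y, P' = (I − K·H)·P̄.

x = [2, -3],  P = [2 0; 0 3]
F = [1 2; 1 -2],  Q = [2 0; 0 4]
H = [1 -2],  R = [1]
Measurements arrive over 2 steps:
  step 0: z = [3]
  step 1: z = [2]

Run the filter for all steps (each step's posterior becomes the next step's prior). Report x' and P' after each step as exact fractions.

step 0: x̄ = F·x = [-4, 8]
step 0: P̄ = F·P·Fᵀ + Q = [16 -10; -10 18]
step 0: y = z − H·x̄ = [23]
step 0: S = H·P̄·Hᵀ + R = [129]
step 0: K = P̄·Hᵀ·S⁻¹ = [12/43; -46/129]
step 0: x' = x̄ + K·y = [104/43, -26/129]
step 0: P' = (I − K·H)·P̄ = [256/43 122/43; 122/43 206/129]
step 1: x̄ = F·x = [260/129, 364/129]
step 1: P̄ = F·P·Fᵀ + Q = [3314/129 -56/129; -56/129 644/129]
step 1: y = z − H·x̄ = [242/43]
step 1: S = H·P̄·Hᵀ + R = [2081/43]
step 1: K = P̄·Hᵀ·S⁻¹ = [1142/2081; -448/2081]
step 1: x' = x̄ + K·y = [31864/6243, 10052/6243]
step 1: P' = (I − K·H)·P̄ = [69394/6243 32984/6243; 32984/6243 17164/6243]

step 0: x' = [104/43, -26/129], P' = [256/43 122/43; 122/43 206/129]
step 1: x' = [31864/6243, 10052/6243], P' = [69394/6243 32984/6243; 32984/6243 17164/6243]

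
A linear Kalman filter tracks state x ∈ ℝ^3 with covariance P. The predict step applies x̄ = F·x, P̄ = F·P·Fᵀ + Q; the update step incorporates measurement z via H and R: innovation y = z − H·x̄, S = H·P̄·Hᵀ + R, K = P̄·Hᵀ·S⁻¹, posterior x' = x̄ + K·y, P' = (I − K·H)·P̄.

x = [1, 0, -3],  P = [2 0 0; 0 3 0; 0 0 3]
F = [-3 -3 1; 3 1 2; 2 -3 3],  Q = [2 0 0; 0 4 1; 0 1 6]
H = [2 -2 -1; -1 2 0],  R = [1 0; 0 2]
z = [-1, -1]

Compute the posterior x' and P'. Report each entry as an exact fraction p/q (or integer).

x' = [-382/83, -1755/664, -503/166]
P' = [18498/1079 8425/1079 1576/83; 8425/1079 34143/8632 1313/166; 1576/83 1313/166 1938/83]

x̄ = F·x = [-6, -3, -7]
P̄ = F·P·Fᵀ + Q = [50 -21 24; -21 37 22; 24 22 68]
y = z − H·x̄ = [-2, -1]
S = H·P̄·Hᵀ + R = [577 -394; -394 284]
K = P̄·Hᵀ·S⁻¹ = [-342/1079 -824/1079; -881/4316 443/8632; -99/83 -263/166]
x' = x̄ + K·y = [-382/83, -1755/664, -503/166]
P' = (I − K·H)·P̄ = [18498/1079 8425/1079 1576/83; 8425/1079 34143/8632 1313/166; 1576/83 1313/166 1938/83]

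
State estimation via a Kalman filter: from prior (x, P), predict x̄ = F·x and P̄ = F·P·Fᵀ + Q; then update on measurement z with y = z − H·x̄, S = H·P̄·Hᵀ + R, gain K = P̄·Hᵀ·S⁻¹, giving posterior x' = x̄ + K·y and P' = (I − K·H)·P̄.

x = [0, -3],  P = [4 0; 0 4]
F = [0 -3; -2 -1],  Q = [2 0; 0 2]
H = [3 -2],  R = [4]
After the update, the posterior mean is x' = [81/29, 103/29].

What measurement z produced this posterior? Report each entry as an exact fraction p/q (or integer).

z = [1]

x̄ = F·x = [9, 3]
P̄ = F·P·Fᵀ + Q = [38 12; 12 22]
S = H·P̄·Hᵀ + R = [290]
K = P̄·Hᵀ·S⁻¹ = [9/29; -4/145]
x' − x̄ = [-180/29, 16/29] = K·y
y = (KᵀK)⁻¹·Kᵀ·(x' − x̄) = [-20]
z = y + H·x̄ = [-20] + [21] = [1]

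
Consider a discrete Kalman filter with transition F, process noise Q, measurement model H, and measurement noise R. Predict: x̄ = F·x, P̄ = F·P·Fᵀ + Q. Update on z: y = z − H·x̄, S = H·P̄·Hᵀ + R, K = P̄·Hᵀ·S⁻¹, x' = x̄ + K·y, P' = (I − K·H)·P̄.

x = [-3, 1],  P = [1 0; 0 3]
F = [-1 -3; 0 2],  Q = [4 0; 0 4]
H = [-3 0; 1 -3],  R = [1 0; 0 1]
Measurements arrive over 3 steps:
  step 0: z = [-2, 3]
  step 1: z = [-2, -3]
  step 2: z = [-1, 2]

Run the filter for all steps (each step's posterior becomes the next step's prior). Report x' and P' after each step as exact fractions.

step 0: x̄ = F·x = [0, 2]
step 0: P̄ = F·P·Fᵀ + Q = [32 -18; -18 16]
step 0: y = z − H·x̄ = [-2, 9]
step 0: S = H·P̄·Hᵀ + R = [289 -258; -258 285]
step 0: K = P̄·Hᵀ·S⁻¹ = [-1724/5267 86/15801; -546/5267 -1714/5267]
step 0: x' = x̄ + K·y = [3706/5267, -3800/5267]
step 0: P' = (I − K·H)·P̄ = [1724/15801 182/5267; 182/5267 632/5267]
step 1: x̄ = F·x = [7694/5267, -7600/5267]
step 1: P̄ = F·P·Fᵀ + Q = [85268/15801 -4156/5267; -4156/5267 23596/5267]
step 1: y = z − H·x̄ = [12548/5267, -46295/5267]
step 1: S = H·P̄·Hᵀ + R = [261071/5267 -122672/5267; -122672/5267 812969/15801]
step 1: K = P̄·Hᵀ·S⁻¹ = [-10304124/31725341 122672/31725341; -3312036/31725341 -10273152/31725341]
step 1: x' = x̄ + K·y = [20717586/31725341, 36628736/31725341]
step 1: P' = (I − K·H)·P̄ = [3434708/31725341 1104012/31725341; 1104012/31725341 3792388/31725341]
step 2: x̄ = F·x = [-130603794/31725341, 73257472/31725341]
step 2: P̄ = F·P·Fᵀ + Q = [171091636/31725341 -24962352/31725341; -24962352/31725341 142070916/31725341]
step 2: y = z − H·x̄ = [-423536723/31725341, 413826892/31725341]
step 2: S = H·P̄·Hᵀ + R = [1571550065/31725341 -737936076/31725341; -737936076/31725341 1631229333/31725341]
step 2: K = P̄·Hᵀ·S⁻¹ = [-6889892164/21213419603 245978692/63640258809; -2214637824/21213419603 -6869192228/21213419603]
step 2: x' = x̄ + K·y = [17162948474/63640258809, -11052191088/21213419603]
step 2: P' = (I − K·H)·P̄ = [6889892164/63640258809 738212608/21213419603; 738212608/21213419603 2535801612/21213419603]

step 0: x' = [3706/5267, -3800/5267], P' = [1724/15801 182/5267; 182/5267 632/5267]
step 1: x' = [20717586/31725341, 36628736/31725341], P' = [3434708/31725341 1104012/31725341; 1104012/31725341 3792388/31725341]
step 2: x' = [17162948474/63640258809, -11052191088/21213419603], P' = [6889892164/63640258809 738212608/21213419603; 738212608/21213419603 2535801612/21213419603]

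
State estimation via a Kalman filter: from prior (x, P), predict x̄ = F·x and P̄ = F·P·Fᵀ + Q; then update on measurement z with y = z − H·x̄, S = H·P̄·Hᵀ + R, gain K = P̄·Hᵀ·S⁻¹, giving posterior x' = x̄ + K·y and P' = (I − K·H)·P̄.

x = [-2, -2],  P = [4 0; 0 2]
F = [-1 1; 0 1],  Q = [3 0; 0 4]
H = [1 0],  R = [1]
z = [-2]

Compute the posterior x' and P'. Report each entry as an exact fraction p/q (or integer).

x̄ = F·x = [0, -2]
P̄ = F·P·Fᵀ + Q = [9 2; 2 6]
y = z − H·x̄ = [-2]
S = H·P̄·Hᵀ + R = [10]
K = P̄·Hᵀ·S⁻¹ = [9/10; 1/5]
x' = x̄ + K·y = [-9/5, -12/5]
P' = (I − K·H)·P̄ = [9/10 1/5; 1/5 28/5]

x' = [-9/5, -12/5]
P' = [9/10 1/5; 1/5 28/5]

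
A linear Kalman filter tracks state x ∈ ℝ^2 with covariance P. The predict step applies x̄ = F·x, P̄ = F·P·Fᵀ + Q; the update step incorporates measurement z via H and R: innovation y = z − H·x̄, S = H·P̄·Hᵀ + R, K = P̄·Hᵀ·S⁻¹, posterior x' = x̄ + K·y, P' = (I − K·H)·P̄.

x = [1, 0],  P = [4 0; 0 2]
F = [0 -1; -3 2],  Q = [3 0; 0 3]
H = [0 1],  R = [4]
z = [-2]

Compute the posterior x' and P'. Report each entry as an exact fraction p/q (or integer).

x̄ = F·x = [0, -3]
P̄ = F·P·Fᵀ + Q = [5 -4; -4 47]
y = z − H·x̄ = [1]
S = H·P̄·Hᵀ + R = [51]
K = P̄·Hᵀ·S⁻¹ = [-4/51; 47/51]
x' = x̄ + K·y = [-4/51, -106/51]
P' = (I − K·H)·P̄ = [239/51 -16/51; -16/51 188/51]

x' = [-4/51, -106/51]
P' = [239/51 -16/51; -16/51 188/51]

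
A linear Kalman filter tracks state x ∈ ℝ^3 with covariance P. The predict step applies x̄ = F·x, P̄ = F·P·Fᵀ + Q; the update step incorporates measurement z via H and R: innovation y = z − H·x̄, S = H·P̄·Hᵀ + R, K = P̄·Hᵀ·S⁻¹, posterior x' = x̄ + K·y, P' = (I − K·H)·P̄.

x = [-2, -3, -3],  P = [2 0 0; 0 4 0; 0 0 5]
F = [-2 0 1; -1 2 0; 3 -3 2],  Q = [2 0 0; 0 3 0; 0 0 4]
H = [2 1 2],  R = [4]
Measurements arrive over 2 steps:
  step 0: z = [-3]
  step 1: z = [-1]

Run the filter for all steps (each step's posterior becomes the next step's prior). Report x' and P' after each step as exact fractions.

step 0: x̄ = F·x = [1, -4, -3]
step 0: P̄ = F·P·Fᵀ + Q = [15 4 -2; 4 21 -30; -2 -30 78]
step 0: y = z − H·x̄ = [5]
step 0: S = H·P̄·Hᵀ + R = [277]
step 0: K = P̄·Hᵀ·S⁻¹ = [30/277; -31/277; 122/277]
step 0: x' = x̄ + K·y = [427/277, -1263/277, -221/277]
step 0: P' = (I − K·H)·P̄ = [3255/277 2038/277 -4214/277; 2038/277 4856/277 -4528/277; -4214/277 -4528/277 6722/277]
step 1: x̄ = F·x = [-1075/277, -2953/277, 4628/277]
step 1: P̄ = F·P·Fᵀ + Q = [37152/277 -6484/277 23940/277; -6484/277 15358/277 -30243/277; 23940/277 -30243/277 68079/277]
step 1: y = z − H·x̄ = [-4430/277]
step 1: S = H·P̄·Hᵀ + R = [482002/277]
step 1: K = P̄·Hᵀ·S⁻¹ = [57850/241001; -29048/241001; 153795/482002]
step 1: x' = x̄ + K·y = [-1860475/241001, -2104669/241001, 2796739/241001]
step 1: P' = (I − K·H)·P̄ = [8160376/241001 6491708/241001 -11290530/241001; 6491708/241001 7269750/241001 -10184679/241001; -11290530/241001 -10184679/241001 33073329/482002]

step 0: x' = [427/277, -1263/277, -221/277], P' = [3255/277 2038/277 -4214/277; 2038/277 4856/277 -4528/277; -4214/277 -4528/277 6722/277]
step 1: x' = [-1860475/241001, -2104669/241001, 2796739/241001], P' = [8160376/241001 6491708/241001 -11290530/241001; 6491708/241001 7269750/241001 -10184679/241001; -11290530/241001 -10184679/241001 33073329/482002]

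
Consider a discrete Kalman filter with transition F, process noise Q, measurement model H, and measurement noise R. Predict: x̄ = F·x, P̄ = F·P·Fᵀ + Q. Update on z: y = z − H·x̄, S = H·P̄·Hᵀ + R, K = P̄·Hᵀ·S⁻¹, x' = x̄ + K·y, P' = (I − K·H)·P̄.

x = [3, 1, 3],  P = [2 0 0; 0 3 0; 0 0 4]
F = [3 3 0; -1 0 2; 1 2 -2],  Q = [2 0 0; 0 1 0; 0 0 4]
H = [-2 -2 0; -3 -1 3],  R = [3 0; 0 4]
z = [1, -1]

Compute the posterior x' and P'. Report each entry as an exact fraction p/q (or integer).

x̄ = F·x = [12, 3, -1]
P̄ = F·P·Fᵀ + Q = [47 -6 24; -6 19 -18; 24 -18 34]
y = z − H·x̄ = [31, 41]
S = H·P̄·Hᵀ + R = [219 236; 236 392]
K = P̄·Hᵀ·S⁻¹ = [-4319/7538 5555/30152; 697/7538 -5909/30152; -2004/3769 1668/3769]
x' = x̄ + K·y = [54023/30152, -65385/30152, 2495/3769]
P' = (I − K·H)·P̄ = [350477/30152 -324563/30152 31212/3769; -324563/30152 320381/30152 -28206/3769; 31212/3769 -28206/3769 24034/3769]

x' = [54023/30152, -65385/30152, 2495/3769]
P' = [350477/30152 -324563/30152 31212/3769; -324563/30152 320381/30152 -28206/3769; 31212/3769 -28206/3769 24034/3769]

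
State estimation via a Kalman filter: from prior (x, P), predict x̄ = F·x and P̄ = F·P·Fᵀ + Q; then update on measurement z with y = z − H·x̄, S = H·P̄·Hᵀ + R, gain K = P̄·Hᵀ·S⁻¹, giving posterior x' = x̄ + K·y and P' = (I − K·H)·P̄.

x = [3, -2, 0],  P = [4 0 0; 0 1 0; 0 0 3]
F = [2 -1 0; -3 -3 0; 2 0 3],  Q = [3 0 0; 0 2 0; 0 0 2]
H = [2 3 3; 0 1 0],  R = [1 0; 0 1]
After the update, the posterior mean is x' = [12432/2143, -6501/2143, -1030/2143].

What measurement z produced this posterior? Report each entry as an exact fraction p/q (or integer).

z = [1, -3]

x̄ = F·x = [8, -3, 6]
P̄ = F·P·Fᵀ + Q = [20 -21 16; -21 47 -24; 16 -24 45]
S = H·P̄·Hᵀ + R = [417 27; 27 48]
K = P̄·Hᵀ·S⁻¹ = [589/6429 -1048/2143; 3/2143 6290/6429; 1736/6429 -1397/2143]
x' − x̄ = [-4712/2143, -72/2143, -13888/2143] = K·y
y = (KᵀK)⁻¹·Kᵀ·(x' − x̄) = [-24, 0]
z = y + H·x̄ = [-24, 0] + [25, -3] = [1, -3]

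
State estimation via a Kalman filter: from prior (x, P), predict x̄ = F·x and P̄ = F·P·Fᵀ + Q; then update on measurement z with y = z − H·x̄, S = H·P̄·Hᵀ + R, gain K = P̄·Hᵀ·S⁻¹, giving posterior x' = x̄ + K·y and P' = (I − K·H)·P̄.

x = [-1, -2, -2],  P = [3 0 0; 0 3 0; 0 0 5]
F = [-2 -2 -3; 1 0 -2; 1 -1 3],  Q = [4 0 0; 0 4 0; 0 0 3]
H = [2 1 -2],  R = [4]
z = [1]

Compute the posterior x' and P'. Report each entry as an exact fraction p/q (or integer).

x̄ = F·x = [12, 3, -5]
P̄ = F·P·Fᵀ + Q = [73 24 -45; 24 27 -27; -45 -27 54]
y = z − H·x̄ = [-36]
S = H·P̄·Hᵀ + R = [1103]
K = P̄·Hᵀ·S⁻¹ = [260/1103; 129/1103; -225/1103]
x' = x̄ + K·y = [3876/1103, -1335/1103, 2585/1103]
P' = (I − K·H)·P̄ = [12919/1103 -7068/1103 8865/1103; -7068/1103 13140/1103 -756/1103; 8865/1103 -756/1103 8937/1103]

x' = [3876/1103, -1335/1103, 2585/1103]
P' = [12919/1103 -7068/1103 8865/1103; -7068/1103 13140/1103 -756/1103; 8865/1103 -756/1103 8937/1103]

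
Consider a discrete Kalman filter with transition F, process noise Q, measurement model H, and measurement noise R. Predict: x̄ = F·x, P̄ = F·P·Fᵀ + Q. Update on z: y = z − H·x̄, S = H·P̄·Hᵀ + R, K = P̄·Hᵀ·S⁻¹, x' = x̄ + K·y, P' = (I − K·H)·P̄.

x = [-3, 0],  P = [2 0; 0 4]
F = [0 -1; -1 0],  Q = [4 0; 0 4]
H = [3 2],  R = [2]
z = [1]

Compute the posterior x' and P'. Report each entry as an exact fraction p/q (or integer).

x' = [-60/49, 117/49]
P' = [104/49 -144/49; -144/49 222/49]

x̄ = F·x = [0, 3]
P̄ = F·P·Fᵀ + Q = [8 0; 0 6]
y = z − H·x̄ = [-5]
S = H·P̄·Hᵀ + R = [98]
K = P̄·Hᵀ·S⁻¹ = [12/49; 6/49]
x' = x̄ + K·y = [-60/49, 117/49]
P' = (I − K·H)·P̄ = [104/49 -144/49; -144/49 222/49]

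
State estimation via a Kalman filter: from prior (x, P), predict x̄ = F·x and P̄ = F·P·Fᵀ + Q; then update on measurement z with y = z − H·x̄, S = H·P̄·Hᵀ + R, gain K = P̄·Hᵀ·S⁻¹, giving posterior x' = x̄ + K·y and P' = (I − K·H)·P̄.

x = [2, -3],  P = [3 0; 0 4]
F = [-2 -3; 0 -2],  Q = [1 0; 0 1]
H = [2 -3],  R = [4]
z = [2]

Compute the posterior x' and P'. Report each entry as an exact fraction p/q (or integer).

x̄ = F·x = [5, 6]
P̄ = F·P·Fᵀ + Q = [49 24; 24 17]
y = z − H·x̄ = [10]
S = H·P̄·Hᵀ + R = [65]
K = P̄·Hᵀ·S⁻¹ = [2/5; -3/65]
x' = x̄ + K·y = [9, 72/13]
P' = (I − K·H)·P̄ = [193/5 126/5; 126/5 1096/65]

x' = [9, 72/13]
P' = [193/5 126/5; 126/5 1096/65]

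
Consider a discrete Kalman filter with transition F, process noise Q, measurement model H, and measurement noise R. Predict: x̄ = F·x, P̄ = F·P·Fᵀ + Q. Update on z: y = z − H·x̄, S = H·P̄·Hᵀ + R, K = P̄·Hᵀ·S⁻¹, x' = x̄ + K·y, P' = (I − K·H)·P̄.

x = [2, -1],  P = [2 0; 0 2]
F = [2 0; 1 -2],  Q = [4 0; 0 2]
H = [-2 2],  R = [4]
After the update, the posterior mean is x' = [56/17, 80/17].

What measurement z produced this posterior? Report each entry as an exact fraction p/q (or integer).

x̄ = F·x = [4, 4]
P̄ = F·P·Fᵀ + Q = [12 4; 4 12]
S = H·P̄·Hᵀ + R = [68]
K = P̄·Hᵀ·S⁻¹ = [-4/17; 4/17]
x' − x̄ = [-12/17, 12/17] = K·y
y = (KᵀK)⁻¹·Kᵀ·(x' − x̄) = [3]
z = y + H·x̄ = [3] + [0] = [3]

z = [3]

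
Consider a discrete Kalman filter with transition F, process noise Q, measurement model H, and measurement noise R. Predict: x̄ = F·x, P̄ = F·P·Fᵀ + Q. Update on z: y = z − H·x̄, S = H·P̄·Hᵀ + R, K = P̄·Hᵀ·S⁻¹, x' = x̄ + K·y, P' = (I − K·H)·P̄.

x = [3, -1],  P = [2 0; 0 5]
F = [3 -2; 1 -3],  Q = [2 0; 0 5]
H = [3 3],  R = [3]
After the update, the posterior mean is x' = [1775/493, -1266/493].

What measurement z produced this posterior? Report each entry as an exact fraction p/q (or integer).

x̄ = F·x = [11, 6]
P̄ = F·P·Fᵀ + Q = [40 36; 36 52]
S = H·P̄·Hᵀ + R = [1479]
K = P̄·Hᵀ·S⁻¹ = [76/493; 88/493]
x' − x̄ = [-3648/493, -4224/493] = K·y
y = (KᵀK)⁻¹·Kᵀ·(x' − x̄) = [-48]
z = y + H·x̄ = [-48] + [51] = [3]

z = [3]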